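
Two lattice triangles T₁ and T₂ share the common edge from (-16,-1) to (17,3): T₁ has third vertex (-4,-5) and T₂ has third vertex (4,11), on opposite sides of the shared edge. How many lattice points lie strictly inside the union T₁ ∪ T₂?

The union is the simple quadrilateral with vertices (-16,-1), (-4,-5), (17,3), (4,11) in order.
The shoelace formula gives twice the area as |((-16)·(-5) − (-4)·(-1)) + ((-4)·3 − 17·(-5)) + (17·11 − 4·3) + (4·(-1) − (-16)·11)| = 496, so the area is 248.
Along each edge there are gcd(|Δx|,|Δy|)+1 lattice points, so counting each shared vertex once the boundary has gcd(12,4) + gcd(21,8) + gcd(13,8) + gcd(20,12) = 4+1+1+4 = 10.
By Pick's theorem I = A − B/2 + 1 = 248 − 10/2 + 1 = 244.

244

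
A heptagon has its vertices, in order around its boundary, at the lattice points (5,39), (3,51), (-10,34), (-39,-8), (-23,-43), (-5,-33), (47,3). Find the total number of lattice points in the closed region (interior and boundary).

Using the shoelace formula, 2A = |[5·51 − 3·39] + [3·34 − (-10)·51] + [(-10)·(-8) − (-39)·34] + [(-39)·(-43) − (-23)·(-8)] + [(-23)·(-33) − (-5)·(-43)] + [(-5)·3 − 47·(-33)] + [47·39 − 5·3]| = 7547, so the area is 3773.5.
Along each edge there are gcd(|Δx|,|Δy|)+1 lattice points, so counting each shared vertex once the boundary has gcd(2,12) + gcd(13,17) + gcd(29,42) + gcd(16,35) + gcd(18,10) + gcd(52,36) + gcd(42,36) = 2+1+1+1+2+4+6 = 17.
Pick's theorem gives I = A − B/2 + 1 = 3773.5 − 17/2 + 1 = 3766, so the closed region contains I + B = 3766 + 17 = 3783 lattice points.

3783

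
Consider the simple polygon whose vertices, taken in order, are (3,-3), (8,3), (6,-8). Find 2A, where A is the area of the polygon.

The shoelace formula gives twice the area as |[3·3 − 8·(-3)] + [8·(-8) − 6·3] + [6·(-3) − 3·(-8)]| = 43, so the area is 43/2.

43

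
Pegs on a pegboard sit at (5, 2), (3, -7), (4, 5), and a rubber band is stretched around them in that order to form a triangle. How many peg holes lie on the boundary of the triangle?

Summing gcd(|Δx|,|Δy|) over the edges gives the boundary count: gcd(2,9) + gcd(1,12) + gcd(1,3) = 1+1+1 = 3.

3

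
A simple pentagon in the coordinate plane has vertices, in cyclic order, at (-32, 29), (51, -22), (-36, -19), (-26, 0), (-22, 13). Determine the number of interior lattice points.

Using the shoelace formula, 2A = |((-32)·(-22) − 51·29) + (51·(-19) − (-36)·(-22)) + ((-36)·0 − (-26)·(-19)) + ((-26)·13 − (-22)·0) + ((-22)·29 − (-32)·13)| = 3590, so the area is 1795.
Summing gcd(|Δx|,|Δy|) over the edges gives the boundary count: gcd(83,51) + gcd(87,3) + gcd(10,19) + gcd(4,13) + gcd(10,16) = 1+3+1+1+2 = 8.
Pick's theorem gives I = A − B/2 + 1 = 1795 − 8/2 + 1 = 1792.

1792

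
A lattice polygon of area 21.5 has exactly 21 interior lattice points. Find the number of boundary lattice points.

Pick's theorem gives A = I + B/2 − 1, so B = 2(A − I + 1) = 2(21.5 − 21 + 1) = 3.

3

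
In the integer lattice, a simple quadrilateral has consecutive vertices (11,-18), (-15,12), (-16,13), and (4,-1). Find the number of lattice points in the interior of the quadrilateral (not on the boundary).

117

The shoelace formula gives twice the area as |[11·12 − (-15)·(-18)] + [(-15)·13 − (-16)·12] + [(-16)·(-1) − 4·13] + [4·(-18) − 11·(-1)]| = 238, so the area is 119.
Summing gcd(|Δx|,|Δy|) over the edges gives the boundary count: gcd(26,30) + gcd(1,1) + gcd(20,14) + gcd(7,17) = 2+1+2+1 = 6.
By Pick's theorem A = I + B/2 − 1, so I = 119 − 6/2 + 1 = 117.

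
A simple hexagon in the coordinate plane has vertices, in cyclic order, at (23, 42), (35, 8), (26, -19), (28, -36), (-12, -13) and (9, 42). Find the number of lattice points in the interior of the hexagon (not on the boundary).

2154

By the shoelace formula, twice the signed area is |(23·8 − 35·42) + (35·(-19) − 26·8) + (26·(-36) − 28·(-19)) + (28·(-13) − (-12)·(-36)) + ((-12)·42 − 9·(-13)) + (9·42 − 23·42)| = 4334, so the area is 2167.
Summing gcd(|Δx|,|Δy|) over the edges gives the boundary count: gcd(12,34) + gcd(9,27) + gcd(2,17) + gcd(40,23) + gcd(21,55) + gcd(14,0) = 2+9+1+1+1+14 = 28.
Pick's theorem gives I = A − B/2 + 1 = 2167 − 28/2 + 1 = 2154.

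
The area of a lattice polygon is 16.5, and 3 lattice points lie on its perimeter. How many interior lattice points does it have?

16

Pick's theorem A = I + B/2 − 1 rearranges to I = A − B/2 + 1 = 16.5 − 3/2 + 1 = 16.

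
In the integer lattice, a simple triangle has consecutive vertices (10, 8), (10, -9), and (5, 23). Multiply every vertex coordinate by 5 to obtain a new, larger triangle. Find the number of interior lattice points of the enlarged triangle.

By the shoelace formula, twice the signed area is |[10·(-9) − 10·8] + [10·23 − 5·(-9)] + [5·8 − 10·23]| = 85, so the area is 42.5.
Summing gcd(|Δx|,|Δy|) over the edges gives the boundary count: gcd(0,17) + gcd(5,32) + gcd(5,15) = 17+1+5 = 23.
Scaling by 5 multiplies the area by 5² = 25 (so the new area is 2125/2) and multiplies the boundary lattice-point count by 5, giving 115.
By Pick's theorem, the interior count of the dilated polygon is 2125/2 − 115/2 + 1 = 1006.

1006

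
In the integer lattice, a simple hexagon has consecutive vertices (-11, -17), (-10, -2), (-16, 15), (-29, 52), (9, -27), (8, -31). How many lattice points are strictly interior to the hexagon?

474

The shoelace formula gives twice the area as |[(-11)·(-2) − (-10)·(-17)] + [(-10)·15 − (-16)·(-2)] + [(-16)·52 − (-29)·15] + [(-29)·(-27) − 9·52] + [9·(-31) − 8·(-27)] + [8·(-17) − (-11)·(-31)]| = 952, so the area is 476.
Along each edge there are gcd(|Δx|,|Δy|)+1 lattice points, so counting each shared vertex once the boundary has gcd(1,15) + gcd(6,17) + gcd(13,37) + gcd(38,79) + gcd(1,4) + gcd(19,14) = 1+1+1+1+1+1 = 6.
By Pick's theorem A = I + B/2 − 1, so I = 476 − 6/2 + 1 = 474.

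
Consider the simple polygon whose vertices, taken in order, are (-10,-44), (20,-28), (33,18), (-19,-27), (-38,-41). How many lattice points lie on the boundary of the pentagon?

Along each edge there are gcd(|Δx|,|Δy|)+1 lattice points, so counting each shared vertex once the boundary has gcd(30,16) + gcd(13,46) + gcd(52,45) + gcd(19,14) + gcd(28,3) = 2+1+1+1+1 = 6.

6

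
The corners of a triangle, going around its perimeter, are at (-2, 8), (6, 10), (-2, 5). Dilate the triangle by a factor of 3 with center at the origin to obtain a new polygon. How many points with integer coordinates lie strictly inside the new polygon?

The shoelace formula gives twice the area as |((-2)·10 − 6·8) + (6·5 − (-2)·10) + ((-2)·8 − (-2)·5)| = 24, so the area is 12.
Summing gcd(|Δx|,|Δy|) over the edges gives the boundary count: gcd(8,2) + gcd(8,5) + gcd(0,3) = 2+1+3 = 6.
Scaling by 3 multiplies the area by 3² = 9 (so the new area is 108) and multiplies the boundary lattice-point count by 3, giving 18.
By Pick's theorem, the interior count of the dilated polygon is 108 − 18/2 + 1 = 100.

100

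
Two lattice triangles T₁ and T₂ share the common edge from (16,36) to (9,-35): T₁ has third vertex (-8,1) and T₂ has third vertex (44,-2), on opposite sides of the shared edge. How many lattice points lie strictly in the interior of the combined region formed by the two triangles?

The union is the simple quadrilateral with vertices (16,36), (-8,1), (9,-35), (44,-2) in order.
By the shoelace formula, twice the signed area is |(16·1 − (-8)·36) + ((-8)·(-35) − 9·1) + (9·(-2) − 44·(-35)) + (44·36 − 16·(-2))| = 3713, so the area is 1856.5.
Along each edge there are gcd(|Δx|,|Δy|)+1 lattice points, so counting each shared vertex once the boundary has gcd(24,35) + gcd(17,36) + gcd(35,33) + gcd(28,38) = 1+1+1+2 = 5.
By Pick's theorem I = A − B/2 + 1 = 1856.5 − 5/2 + 1 = 1855.

1855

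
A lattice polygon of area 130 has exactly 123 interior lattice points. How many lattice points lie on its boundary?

16

Pick's theorem gives A = I + B/2 − 1, so B = 2(A − I + 1) = 2(130 − 123 + 1) = 16.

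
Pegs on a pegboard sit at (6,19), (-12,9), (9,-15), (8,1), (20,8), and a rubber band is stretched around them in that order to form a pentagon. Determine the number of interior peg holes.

440

Using the shoelace formula, 2A = |(6·9 − (-12)·19) + ((-12)·(-15) − 9·9) + (9·1 − 8·(-15)) + (8·8 − 20·1) + (20·19 − 6·8)| = 886, so the area is 443.
The number of boundary lattice points is Σ gcd(|Δx|,|Δy|) = gcd(18,10) + gcd(21,24) + gcd(1,16) + gcd(12,7) + gcd(14,11) = 2+3+1+1+1 = 8.
Pick's theorem gives I = A − B/2 + 1 = 443 − 8/2 + 1 = 440.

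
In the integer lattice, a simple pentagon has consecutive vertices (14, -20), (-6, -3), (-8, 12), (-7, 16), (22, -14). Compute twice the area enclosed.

The shoelace formula gives twice the area as |(14·(-3) − (-6)·(-20)) + ((-6)·12 − (-8)·(-3)) + ((-8)·16 − (-7)·12) + ((-7)·(-14) − 22·16) + (22·(-20) − 14·(-14))| = 800, so the area is 400.

800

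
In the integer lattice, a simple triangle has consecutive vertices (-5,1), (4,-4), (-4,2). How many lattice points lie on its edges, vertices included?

The number of boundary lattice points is Σ gcd(|Δx|,|Δy|) = gcd(9,5) + gcd(8,6) + gcd(1,1) = 1+2+1 = 4.

4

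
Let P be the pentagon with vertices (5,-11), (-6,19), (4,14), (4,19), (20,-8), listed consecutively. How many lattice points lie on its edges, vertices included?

The number of boundary lattice points is Σ gcd(|Δx|,|Δy|) = gcd(11,30) + gcd(10,5) + gcd(0,5) + gcd(16,27) + gcd(15,3) = 1+5+5+1+3 = 15.

15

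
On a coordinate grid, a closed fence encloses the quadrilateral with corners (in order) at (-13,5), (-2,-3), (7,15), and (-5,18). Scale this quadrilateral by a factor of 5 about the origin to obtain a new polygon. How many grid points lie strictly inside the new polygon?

By the shoelace formula, twice the signed area is |[(-13)·(-3) − (-2)·5] + [(-2)·15 − 7·(-3)] + [7·18 − (-5)·15] + [(-5)·5 − (-13)·18]| = 450, so the area is 225.
The number of boundary lattice points is Σ gcd(|Δx|,|Δy|) = gcd(11,8) + gcd(9,18) + gcd(12,3) + gcd(8,13) = 1+9+3+1 = 14.
Scaling by 5 multiplies the area by 5² = 25 (so the new area is 5625) and multiplies the boundary lattice-point count by 5, giving 70.
By Pick's theorem, the interior count of the dilated polygon is 5625 − 70/2 + 1 = 5591.

5591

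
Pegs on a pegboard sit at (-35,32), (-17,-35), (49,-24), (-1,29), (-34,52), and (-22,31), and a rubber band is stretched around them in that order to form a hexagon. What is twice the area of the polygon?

By the shoelace formula, twice the signed area is |((-35)·(-35) − (-17)·32) + ((-17)·(-24) − 49·(-35)) + (49·29 − (-1)·(-24)) + ((-1)·52 − (-34)·29) + ((-34)·31 − (-22)·52) + ((-22)·32 − (-35)·31)| = 6694, so the area is 3347.

6694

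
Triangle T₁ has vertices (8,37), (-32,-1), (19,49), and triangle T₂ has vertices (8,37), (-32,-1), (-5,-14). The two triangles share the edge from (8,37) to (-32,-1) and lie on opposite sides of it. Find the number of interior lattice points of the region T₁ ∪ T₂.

803

The union is the simple quadrilateral with vertices (8,37), (19,49), (-32,-1), (-5,-14) in order.
By the shoelace formula, twice the signed area is |(8·49 − 19·37) + (19·(-1) − (-32)·49) + ((-32)·(-14) − (-5)·(-1)) + ((-5)·37 − 8·(-14))| = 1608, so the area is 804.
Summing gcd(|Δx|,|Δy|) over the edges gives the boundary count: gcd(11,12) + gcd(51,50) + gcd(27,13) + gcd(13,51) = 1+1+1+1 = 4.
By Pick's theorem I = A − B/2 + 1 = 804 − 4/2 + 1 = 803.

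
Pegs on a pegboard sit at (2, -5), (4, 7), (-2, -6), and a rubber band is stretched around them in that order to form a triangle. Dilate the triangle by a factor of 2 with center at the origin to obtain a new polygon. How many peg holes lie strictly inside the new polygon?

The shoelace formula gives twice the area as |[2·7 − 4·(-5)] + [4·(-6) − (-2)·7] + [(-2)·(-5) − 2·(-6)]| = 46, so the area is 23.
Along each edge there are gcd(|Δx|,|Δy|)+1 lattice points, so counting each shared vertex once the boundary has gcd(2,12) + gcd(6,13) + gcd(4,1) = 2+1+1 = 4.
Scaling by 2 multiplies the area by 2² = 4 (so the new area is 92) and multiplies the boundary lattice-point count by 2, giving 8.
By Pick's theorem, the interior count of the dilated polygon is 92 − 8/2 + 1 = 89.

89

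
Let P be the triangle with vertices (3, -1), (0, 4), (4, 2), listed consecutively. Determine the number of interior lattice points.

Using the shoelace formula, 2A = |[3·4 − 0·(-1)] + [0·2 − 4·4] + [4·(-1) − 3·2]| = 14, so the area is 7.
Summing gcd(|Δx|,|Δy|) over the edges gives the boundary count: gcd(3,5) + gcd(4,2) + gcd(1,3) = 1+2+1 = 4.
By Pick's theorem A = I + B/2 − 1, so I = 7 − 4/2 + 1 = 6.

6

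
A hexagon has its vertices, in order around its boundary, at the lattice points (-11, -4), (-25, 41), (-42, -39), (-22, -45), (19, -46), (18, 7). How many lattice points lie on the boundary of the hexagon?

7

Summing gcd(|Δx|,|Δy|) over the edges gives the boundary count: gcd(14,45) + gcd(17,80) + gcd(20,6) + gcd(41,1) + gcd(1,53) + gcd(29,11) = 1+1+2+1+1+1 = 7.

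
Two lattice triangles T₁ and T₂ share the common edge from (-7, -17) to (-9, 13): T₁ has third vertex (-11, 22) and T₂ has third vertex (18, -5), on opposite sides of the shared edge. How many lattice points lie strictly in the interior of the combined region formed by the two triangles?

The union is the simple quadrilateral with vertices (-7, -17), (-11, 22), (-9, 13), (18, -5) in order.
Using the shoelace formula, 2A = |((-7)·22 − (-11)·(-17)) + ((-11)·13 − (-9)·22) + ((-9)·(-5) − 18·13) + (18·(-17) − (-7)·(-5))| = 816, so the area is 408.
The number of boundary lattice points is Σ gcd(|Δx|,|Δy|) = gcd(4,39) + gcd(2,9) + gcd(27,18) + gcd(25,12) = 1+1+9+1 = 12.
By Pick's theorem I = A − B/2 + 1 = 408 − 12/2 + 1 = 403.

403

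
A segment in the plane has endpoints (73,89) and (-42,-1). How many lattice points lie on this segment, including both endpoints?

The number of lattice points on a segment between lattice points is gcd(|Δx|,|Δy|) + 1 = gcd(115,90) + 1 = 5 + 1 = 6.

6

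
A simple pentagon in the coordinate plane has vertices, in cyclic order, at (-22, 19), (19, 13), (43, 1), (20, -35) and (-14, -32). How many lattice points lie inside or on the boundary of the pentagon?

2415

Using the shoelace formula, 2A = |[(-22)·13 − 19·19] + [19·1 − 43·13] + [43·(-35) − 20·1] + [20·(-32) − (-14)·(-35)] + [(-14)·19 − (-22)·(-32)]| = 4812, so the area is 2406.
Along each edge there are gcd(|Δx|,|Δy|)+1 lattice points, so counting each shared vertex once the boundary has gcd(41,6) + gcd(24,12) + gcd(23,36) + gcd(34,3) + gcd(8,51) = 1+12+1+1+1 = 16.
Pick's theorem gives I = A − B/2 + 1 = 2406 − 16/2 + 1 = 2399, so the closed region contains I + B = 2399 + 16 = 2415 lattice points.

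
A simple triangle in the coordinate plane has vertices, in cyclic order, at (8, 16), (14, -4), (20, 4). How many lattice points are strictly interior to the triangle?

77

By the shoelace formula, twice the signed area is |[8·(-4) − 14·16] + [14·4 − 20·(-4)] + [20·16 − 8·4]| = 168, so the area is 84.
Along each edge there are gcd(|Δx|,|Δy|)+1 lattice points, so counting each shared vertex once the boundary has gcd(6,20) + gcd(6,8) + gcd(12,12) = 2+2+12 = 16.
By Pick's theorem A = I + B/2 − 1, so I = 84 − 16/2 + 1 = 77.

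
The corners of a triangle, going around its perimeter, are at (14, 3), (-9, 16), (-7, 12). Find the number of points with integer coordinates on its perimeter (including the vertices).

Along each edge there are gcd(|Δx|,|Δy|)+1 lattice points, so counting each shared vertex once the boundary has gcd(23,13) + gcd(2,4) + gcd(21,9) = 1+2+3 = 6.

6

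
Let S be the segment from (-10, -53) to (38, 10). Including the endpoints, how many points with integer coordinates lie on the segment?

4

The number of lattice points on a segment between lattice points is gcd(|Δx|,|Δy|) + 1 = gcd(48,63) + 1 = 3 + 1 = 4.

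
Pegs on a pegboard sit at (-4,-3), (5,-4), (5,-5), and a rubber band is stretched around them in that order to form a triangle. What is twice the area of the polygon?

9

Using the shoelace formula, 2A = |((-4)·(-4) − 5·(-3)) + (5·(-5) − 5·(-4)) + (5·(-3) − (-4)·(-5))| = 9, so the area is 4.5.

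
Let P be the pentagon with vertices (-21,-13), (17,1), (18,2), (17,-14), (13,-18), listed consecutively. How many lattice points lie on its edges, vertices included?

9

Summing gcd(|Δx|,|Δy|) over the edges gives the boundary count: gcd(38,14) + gcd(1,1) + gcd(1,16) + gcd(4,4) + gcd(34,5) = 2+1+1+4+1 = 9.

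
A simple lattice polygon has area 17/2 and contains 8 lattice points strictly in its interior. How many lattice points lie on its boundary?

Pick's theorem gives A = I + B/2 − 1, so B = 2(A − I + 1) = 2(17/2 − 8 + 1) = 3.

3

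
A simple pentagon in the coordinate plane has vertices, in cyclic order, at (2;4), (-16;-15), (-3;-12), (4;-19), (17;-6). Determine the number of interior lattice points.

The shoelace formula gives twice the area as |(2·(-15) − (-16)·4) + ((-16)·(-12) − (-3)·(-15)) + ((-3)·(-19) − 4·(-12)) + (4·(-6) − 17·(-19)) + (17·4 − 2·(-6))| = 665, so the area is 665/2.
Summing gcd(|Δx|,|Δy|) over the edges gives the boundary count: gcd(18,19) + gcd(13,3) + gcd(7,7) + gcd(13,13) + gcd(15,10) = 1+1+7+13+5 = 27.
Pick's theorem gives I = A − B/2 + 1 = 665/2 − 27/2 + 1 = 320.

320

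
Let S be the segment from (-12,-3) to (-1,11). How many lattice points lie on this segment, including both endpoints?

The number of lattice points on a segment between lattice points is gcd(|Δx|,|Δy|) + 1 = gcd(11,14) + 1 = 1 + 1 = 2.

2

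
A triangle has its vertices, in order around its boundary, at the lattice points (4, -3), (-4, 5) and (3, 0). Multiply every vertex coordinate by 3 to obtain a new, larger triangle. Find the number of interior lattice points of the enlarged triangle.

58

The shoelace formula gives twice the area as |(4·5 − (-4)·(-3)) + ((-4)·0 − 3·5) + (3·(-3) − 4·0)| = 16, so the area is 8.
Summing gcd(|Δx|,|Δy|) over the edges gives the boundary count: gcd(8,8) + gcd(7,5) + gcd(1,3) = 8+1+1 = 10.
Scaling by 3 multiplies the area by 3² = 9 (so the new area is 72) and multiplies the boundary lattice-point count by 3, giving 30.
By Pick's theorem, the interior count of the dilated polygon is 72 − 30/2 + 1 = 58.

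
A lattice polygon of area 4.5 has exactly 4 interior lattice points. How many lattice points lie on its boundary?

Pick's theorem gives A = I + B/2 − 1, so B = 2(A − I + 1) = 2(4.5 − 4 + 1) = 3.

3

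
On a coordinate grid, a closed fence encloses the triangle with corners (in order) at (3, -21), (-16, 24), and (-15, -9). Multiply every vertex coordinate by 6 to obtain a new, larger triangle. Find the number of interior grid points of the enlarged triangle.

The shoelace formula gives twice the area as |(3·24 − (-16)·(-21)) + ((-16)·(-9) − (-15)·24) + ((-15)·(-21) − 3·(-9))| = 582, so the area is 291.
Summing gcd(|Δx|,|Δy|) over the edges gives the boundary count: gcd(19,45) + gcd(1,33) + gcd(18,12) = 1+1+6 = 8.
Scaling by 6 multiplies the area by 6² = 36 (so the new area is 10476) and multiplies the boundary lattice-point count by 6, giving 48.
By Pick's theorem, the interior count of the dilated polygon is 10476 − 48/2 + 1 = 10453.

10453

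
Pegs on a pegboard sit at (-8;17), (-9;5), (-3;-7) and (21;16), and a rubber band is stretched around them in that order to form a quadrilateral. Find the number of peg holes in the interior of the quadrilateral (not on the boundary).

By the shoelace formula, twice the signed area is |((-8)·5 − (-9)·17) + ((-9)·(-7) − (-3)·5) + ((-3)·16 − 21·(-7)) + (21·17 − (-8)·16)| = 775, so the area is 775/2.
The number of boundary lattice points is Σ gcd(|Δx|,|Δy|) = gcd(1,12) + gcd(6,12) + gcd(24,23) + gcd(29,1) = 1+6+1+1 = 9.
Pick's theorem gives I = A − B/2 + 1 = 775/2 − 9/2 + 1 = 384.

384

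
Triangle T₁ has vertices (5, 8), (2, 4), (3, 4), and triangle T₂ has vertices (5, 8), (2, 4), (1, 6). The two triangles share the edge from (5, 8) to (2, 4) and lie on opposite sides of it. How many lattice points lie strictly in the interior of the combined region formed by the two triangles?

5

The union is the simple quadrilateral with vertices (5, 8), (3, 4), (2, 4), (1, 6) in order.
Using the shoelace formula, 2A = |(5·4 − 3·8) + (3·4 − 2·4) + (2·6 − 1·4) + (1·8 − 5·6)| = 14, so the area is 7.
The number of boundary lattice points is Σ gcd(|Δx|,|Δy|) = gcd(2,4) + gcd(1,0) + gcd(1,2) + gcd(4,2) = 2+1+1+2 = 6.
By Pick's theorem I = A − B/2 + 1 = 7 − 6/2 + 1 = 5.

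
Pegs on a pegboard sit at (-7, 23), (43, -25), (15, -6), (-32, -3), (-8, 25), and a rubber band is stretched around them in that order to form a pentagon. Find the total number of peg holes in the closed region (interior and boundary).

Using the shoelace formula, 2A = |[(-7)·(-25) − 43·23] + [43·(-6) − 15·(-25)] + [15·(-3) − (-32)·(-6)] + [(-32)·25 − (-8)·(-3)] + [(-8)·23 − (-7)·25]| = 1767, so the area is 1767/2.
The number of boundary lattice points is Σ gcd(|Δx|,|Δy|) = gcd(50,48) + gcd(28,19) + gcd(47,3) + gcd(24,28) + gcd(1,2) = 2+1+1+4+1 = 9.
Pick's theorem gives I = A − B/2 + 1 = 1767/2 − 9/2 + 1 = 880, so the closed region contains I + B = 880 + 9 = 889 lattice points.

889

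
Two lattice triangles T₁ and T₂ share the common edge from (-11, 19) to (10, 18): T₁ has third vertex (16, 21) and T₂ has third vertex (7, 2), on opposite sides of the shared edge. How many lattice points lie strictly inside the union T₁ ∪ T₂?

The union is the simple quadrilateral with vertices (-11, 19), (16, 21), (10, 18), (7, 2) in order.
The shoelace formula gives twice the area as |[(-11)·21 − 16·19] + [16·18 − 10·21] + [10·2 − 7·18] + [7·19 − (-11)·2]| = 408, so the area is 204.
Along each edge there are gcd(|Δx|,|Δy|)+1 lattice points, so counting each shared vertex once the boundary has gcd(27,2) + gcd(6,3) + gcd(3,16) + gcd(18,17) = 1+3+1+1 = 6.
By Pick's theorem I = A − B/2 + 1 = 204 − 6/2 + 1 = 202.

202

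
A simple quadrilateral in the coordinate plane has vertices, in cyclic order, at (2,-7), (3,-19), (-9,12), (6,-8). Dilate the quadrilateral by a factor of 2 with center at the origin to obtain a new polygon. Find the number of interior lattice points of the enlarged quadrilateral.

By the shoelace formula, twice the signed area is |(2·(-19) − 3·(-7)) + (3·12 − (-9)·(-19)) + ((-9)·(-8) − 6·12) + (6·(-7) − 2·(-8))| = 178, so the area is 89.
Summing gcd(|Δx|,|Δy|) over the edges gives the boundary count: gcd(1,12) + gcd(12,31) + gcd(15,20) + gcd(4,1) = 1+1+5+1 = 8.
Scaling by 2 multiplies the area by 2² = 4 (so the new area is 356) and multiplies the boundary lattice-point count by 2, giving 16.
By Pick's theorem, the interior count of the dilated polygon is 356 − 16/2 + 1 = 349.

349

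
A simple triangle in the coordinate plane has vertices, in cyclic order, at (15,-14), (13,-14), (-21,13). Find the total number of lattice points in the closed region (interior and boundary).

34

The shoelace formula gives twice the area as |[15·(-14) − 13·(-14)] + [13·13 − (-21)·(-14)] + [(-21)·(-14) − 15·13]| = 54, so the area is 27.
The number of boundary lattice points is Σ gcd(|Δx|,|Δy|) = gcd(2,0) + gcd(34,27) + gcd(36,27) = 2+1+9 = 12.
Pick's theorem gives I = A − B/2 + 1 = 27 − 12/2 + 1 = 22, so the closed region contains I + B = 22 + 12 = 34 lattice points.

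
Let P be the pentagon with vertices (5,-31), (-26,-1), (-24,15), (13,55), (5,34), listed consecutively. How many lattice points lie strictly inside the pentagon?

1415

By the shoelace formula, twice the signed area is |[5·(-1) − (-26)·(-31)] + [(-26)·15 − (-24)·(-1)] + [(-24)·55 − 13·15] + [13·34 − 5·55] + [5·(-31) − 5·34]| = 2898, so the area is 1449.
Along each edge there are gcd(|Δx|,|Δy|)+1 lattice points, so counting each shared vertex once the boundary has gcd(31,30) + gcd(2,16) + gcd(37,40) + gcd(8,21) + gcd(0,65) = 1+2+1+1+65 = 70.
By Pick's theorem A = I + B/2 − 1, so I = 1449 − 70/2 + 1 = 1415.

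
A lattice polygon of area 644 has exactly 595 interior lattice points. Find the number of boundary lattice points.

100

Pick's theorem gives A = I + B/2 − 1, so B = 2(A − I + 1) = 2(644 − 595 + 1) = 100.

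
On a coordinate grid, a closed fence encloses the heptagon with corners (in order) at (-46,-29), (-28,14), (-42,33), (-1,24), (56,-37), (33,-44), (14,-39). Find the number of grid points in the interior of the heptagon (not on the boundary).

4087

By the shoelace formula, twice the signed area is |[(-46)·14 − (-28)·(-29)] + [(-28)·33 − (-42)·14] + [(-42)·24 − (-1)·33] + [(-1)·(-37) − 56·24] + [56·(-44) − 33·(-37)] + [33·(-39) − 14·(-44)] + [14·(-29) − (-46)·(-39)]| = 8188, so the area is 4094.
The number of boundary lattice points is Σ gcd(|Δx|,|Δy|) = gcd(18,43) + gcd(14,19) + gcd(41,9) + gcd(57,61) + gcd(23,7) + gcd(19,5) + gcd(60,10) = 1+1+1+1+1+1+10 = 16.
By Pick's theorem A = I + B/2 − 1, so I = 4094 − 16/2 + 1 = 4087.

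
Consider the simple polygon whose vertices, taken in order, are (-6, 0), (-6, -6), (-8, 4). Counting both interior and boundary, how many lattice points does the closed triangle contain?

The shoelace formula gives twice the area as |((-6)·(-6) − (-6)·0) + ((-6)·4 − (-8)·(-6)) + ((-8)·0 − (-6)·4)| = 12, so the area is 6.
Along each edge there are gcd(|Δx|,|Δy|)+1 lattice points, so counting each shared vertex once the boundary has gcd(0,6) + gcd(2,10) + gcd(2,4) = 6+2+2 = 10.
Pick's theorem gives I = A − B/2 + 1 = 6 − 10/2 + 1 = 2, so the closed region contains I + B = 2 + 10 = 12 lattice points.

12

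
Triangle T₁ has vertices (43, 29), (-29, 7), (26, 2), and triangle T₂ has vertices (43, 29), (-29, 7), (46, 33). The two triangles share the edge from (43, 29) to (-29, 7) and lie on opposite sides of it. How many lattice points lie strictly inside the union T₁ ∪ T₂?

893

The union is the simple quadrilateral with vertices (43, 29), (26, 2), (-29, 7), (46, 33) in order.
Using the shoelace formula, 2A = |[43·2 − 26·29] + [26·7 − (-29)·2] + [(-29)·33 − 46·7] + [46·29 − 43·33]| = 1792, so the area is 896.
The number of boundary lattice points is Σ gcd(|Δx|,|Δy|) = gcd(17,27) + gcd(55,5) + gcd(75,26) + gcd(3,4) = 1+5+1+1 = 8.
By Pick's theorem I = A − B/2 + 1 = 896 − 8/2 + 1 = 893.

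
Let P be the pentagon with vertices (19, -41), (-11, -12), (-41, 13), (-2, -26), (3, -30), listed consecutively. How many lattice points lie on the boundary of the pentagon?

Summing gcd(|Δx|,|Δy|) over the edges gives the boundary count: gcd(30,29) + gcd(30,25) + gcd(39,39) + gcd(5,4) + gcd(16,11) = 1+5+39+1+1 = 47.

47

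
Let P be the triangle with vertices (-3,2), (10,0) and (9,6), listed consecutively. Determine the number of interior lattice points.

Using the shoelace formula, 2A = |[(-3)·0 − 10·2] + [10·6 − 9·0] + [9·2 − (-3)·6]| = 76, so the area is 38.
The number of boundary lattice points is Σ gcd(|Δx|,|Δy|) = gcd(13,2) + gcd(1,6) + gcd(12,4) = 1+1+4 = 6.
Pick's theorem gives I = A − B/2 + 1 = 38 − 6/2 + 1 = 36.

36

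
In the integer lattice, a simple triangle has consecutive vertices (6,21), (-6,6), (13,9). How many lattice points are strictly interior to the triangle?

Using the shoelace formula, 2A = |(6·6 − (-6)·21) + ((-6)·9 − 13·6) + (13·21 − 6·9)| = 249, so the area is 249/2.
The number of boundary lattice points is Σ gcd(|Δx|,|Δy|) = gcd(12,15) + gcd(19,3) + gcd(7,12) = 3+1+1 = 5.
By Pick's theorem A = I + B/2 − 1, so I = 249/2 − 5/2 + 1 = 123.

123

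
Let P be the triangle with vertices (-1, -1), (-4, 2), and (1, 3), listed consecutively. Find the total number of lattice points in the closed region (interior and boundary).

13

By the shoelace formula, twice the signed area is |[(-1)·2 − (-4)·(-1)] + [(-4)·3 − 1·2] + [1·(-1) − (-1)·3]| = 18, so the area is 9.
The number of boundary lattice points is Σ gcd(|Δx|,|Δy|) = gcd(3,3) + gcd(5,1) + gcd(2,4) = 3+1+2 = 6.
Pick's theorem gives I = A − B/2 + 1 = 9 − 6/2 + 1 = 7, so the closed region contains I + B = 7 + 6 = 13 lattice points.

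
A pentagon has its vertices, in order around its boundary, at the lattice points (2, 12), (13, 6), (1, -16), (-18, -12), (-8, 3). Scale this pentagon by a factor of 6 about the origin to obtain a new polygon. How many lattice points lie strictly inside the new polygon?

16351

By the shoelace formula, twice the signed area is |(2·6 − 13·12) + (13·(-16) − 1·6) + (1·(-12) − (-18)·(-16)) + ((-18)·3 − (-8)·(-12)) + ((-8)·12 − 2·3)| = 910, so the area is 455.
Along each edge there are gcd(|Δx|,|Δy|)+1 lattice points, so counting each shared vertex once the boundary has gcd(11,6) + gcd(12,22) + gcd(19,4) + gcd(10,15) + gcd(10,9) = 1+2+1+5+1 = 10.
Scaling by 6 multiplies the area by 6² = 36 (so the new area is 16380) and multiplies the boundary lattice-point count by 6, giving 60.
By Pick's theorem, the interior count of the dilated polygon is 16380 − 60/2 + 1 = 16351.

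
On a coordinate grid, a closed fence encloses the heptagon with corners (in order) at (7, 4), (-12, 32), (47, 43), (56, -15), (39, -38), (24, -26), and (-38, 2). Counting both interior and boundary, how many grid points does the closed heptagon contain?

By the shoelace formula, twice the signed area is |[7·32 − (-12)·4] + [(-12)·43 − 47·32] + [47·(-15) − 56·43] + [56·(-38) − 39·(-15)] + [39·(-26) − 24·(-38)] + [24·2 − (-38)·(-26)] + [(-38)·4 − 7·2]| = 7612, so the area is 3806.
Along each edge there are gcd(|Δx|,|Δy|)+1 lattice points, so counting each shared vertex once the boundary has gcd(19,28) + gcd(59,11) + gcd(9,58) + gcd(17,23) + gcd(15,12) + gcd(62,28) + gcd(45,2) = 1+1+1+1+3+2+1 = 10.
Pick's theorem gives I = A − B/2 + 1 = 3806 − 10/2 + 1 = 3802, so the closed region contains I + B = 3802 + 10 = 3812 lattice points.

3812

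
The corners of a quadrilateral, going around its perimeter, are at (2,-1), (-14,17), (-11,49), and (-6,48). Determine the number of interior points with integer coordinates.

400

The shoelace formula gives twice the area as |[2·17 − (-14)·(-1)] + [(-14)·49 − (-11)·17] + [(-11)·48 − (-6)·49] + [(-6)·(-1) − 2·48]| = 803, so the area is 401.5.
The number of boundary lattice points is Σ gcd(|Δx|,|Δy|) = gcd(16,18) + gcd(3,32) + gcd(5,1) + gcd(8,49) = 2+1+1+1 = 5.
Pick's theorem gives I = A − B/2 + 1 = 401.5 − 5/2 + 1 = 400.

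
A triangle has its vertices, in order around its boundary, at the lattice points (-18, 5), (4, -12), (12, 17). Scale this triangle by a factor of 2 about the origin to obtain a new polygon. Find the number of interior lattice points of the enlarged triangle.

Using the shoelace formula, 2A = |((-18)·(-12) − 4·5) + (4·17 − 12·(-12)) + (12·5 − (-18)·17)| = 774, so the area is 387.
Along each edge there are gcd(|Δx|,|Δy|)+1 lattice points, so counting each shared vertex once the boundary has gcd(22,17) + gcd(8,29) + gcd(30,12) = 1+1+6 = 8.
Scaling by 2 multiplies the area by 2² = 4 (so the new area is 1548) and multiplies the boundary lattice-point count by 2, giving 16.
By Pick's theorem, the interior count of the dilated polygon is 1548 − 16/2 + 1 = 1541.

1541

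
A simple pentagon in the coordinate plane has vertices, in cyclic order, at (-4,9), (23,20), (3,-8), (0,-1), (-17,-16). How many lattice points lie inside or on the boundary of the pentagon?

Using the shoelace formula, 2A = |((-4)·20 − 23·9) + (23·(-8) − 3·20) + (3·(-1) − 0·(-8)) + (0·(-16) − (-17)·(-1)) + ((-17)·9 − (-4)·(-16))| = 768, so the area is 384.
Summing gcd(|Δx|,|Δy|) over the edges gives the boundary count: gcd(27,11) + gcd(20,28) + gcd(3,7) + gcd(17,15) + gcd(13,25) = 1+4+1+1+1 = 8.
Pick's theorem gives I = A − B/2 + 1 = 384 − 8/2 + 1 = 381, so the closed region contains I + B = 381 + 8 = 389 lattice points.

389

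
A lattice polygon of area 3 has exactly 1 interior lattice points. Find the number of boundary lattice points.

6

Pick's theorem gives A = I + B/2 − 1, so B = 2(A − I + 1) = 2(3 − 1 + 1) = 6.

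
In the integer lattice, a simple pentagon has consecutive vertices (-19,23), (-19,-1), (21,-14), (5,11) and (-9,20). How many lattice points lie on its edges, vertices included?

28

Along each edge there are gcd(|Δx|,|Δy|)+1 lattice points, so counting each shared vertex once the boundary has gcd(0,24) + gcd(40,13) + gcd(16,25) + gcd(14,9) + gcd(10,3) = 24+1+1+1+1 = 28.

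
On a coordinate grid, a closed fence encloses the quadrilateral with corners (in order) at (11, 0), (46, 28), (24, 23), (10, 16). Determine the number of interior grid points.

329

Using the shoelace formula, 2A = |(11·28 − 46·0) + (46·23 − 24·28) + (24·16 − 10·23) + (10·0 − 11·16)| = 672, so the area is 336.
Along each edge there are gcd(|Δx|,|Δy|)+1 lattice points, so counting each shared vertex once the boundary has gcd(35,28) + gcd(22,5) + gcd(14,7) + gcd(1,16) = 7+1+7+1 = 16.
By Pick's theorem A = I + B/2 − 1, so I = 336 − 16/2 + 1 = 329.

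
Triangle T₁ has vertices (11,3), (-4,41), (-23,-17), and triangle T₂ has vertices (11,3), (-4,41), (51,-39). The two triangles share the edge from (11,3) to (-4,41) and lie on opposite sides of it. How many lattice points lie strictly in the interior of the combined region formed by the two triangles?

1237

The union is the simple quadrilateral with vertices (11,3), (-23,-17), (-4,41), (51,-39) in order.
Using the shoelace formula, 2A = |(11·(-17) − (-23)·3) + ((-23)·41 − (-4)·(-17)) + ((-4)·(-39) − 51·41) + (51·3 − 11·(-39))| = 2482, so the area is 1241.
Along each edge there are gcd(|Δx|,|Δy|)+1 lattice points, so counting each shared vertex once the boundary has gcd(34,20) + gcd(19,58) + gcd(55,80) + gcd(40,42) = 2+1+5+2 = 10.
By Pick's theorem I = A − B/2 + 1 = 1241 − 10/2 + 1 = 1237.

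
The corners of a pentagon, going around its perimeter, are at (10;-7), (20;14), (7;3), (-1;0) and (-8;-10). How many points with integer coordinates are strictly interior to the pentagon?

203

Using the shoelace formula, 2A = |(10·14 − 20·(-7)) + (20·3 − 7·14) + (7·0 − (-1)·3) + ((-1)·(-10) − (-8)·0) + ((-8)·(-7) − 10·(-10))| = 411, so the area is 411/2.
Along each edge there are gcd(|Δx|,|Δy|)+1 lattice points, so counting each shared vertex once the boundary has gcd(10,21) + gcd(13,11) + gcd(8,3) + gcd(7,10) + gcd(18,3) = 1+1+1+1+3 = 7.
Pick's theorem gives I = A − B/2 + 1 = 411/2 − 7/2 + 1 = 203.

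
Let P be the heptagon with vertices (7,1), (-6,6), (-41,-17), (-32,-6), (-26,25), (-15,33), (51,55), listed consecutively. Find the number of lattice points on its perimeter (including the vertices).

29

Along each edge there are gcd(|Δx|,|Δy|)+1 lattice points, so counting each shared vertex once the boundary has gcd(13,5) + gcd(35,23) + gcd(9,11) + gcd(6,31) + gcd(11,8) + gcd(66,22) + gcd(44,54) = 1+1+1+1+1+22+2 = 29.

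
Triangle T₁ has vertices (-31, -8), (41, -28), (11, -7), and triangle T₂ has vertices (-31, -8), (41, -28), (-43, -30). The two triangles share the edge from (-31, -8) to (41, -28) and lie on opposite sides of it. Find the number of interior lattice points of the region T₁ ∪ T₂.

The union is the simple quadrilateral with vertices (-31, -8), (11, -7), (41, -28), (-43, -30) in order.
By the shoelace formula, twice the signed area is |((-31)·(-7) − 11·(-8)) + (11·(-28) − 41·(-7)) + (41·(-30) − (-43)·(-28)) + ((-43)·(-8) − (-31)·(-30))| = 2736, so the area is 1368.
The number of boundary lattice points is Σ gcd(|Δx|,|Δy|) = gcd(42,1) + gcd(30,21) + gcd(84,2) + gcd(12,22) = 1+3+2+2 = 8.
By Pick's theorem I = A − B/2 + 1 = 1368 − 8/2 + 1 = 1365.

1365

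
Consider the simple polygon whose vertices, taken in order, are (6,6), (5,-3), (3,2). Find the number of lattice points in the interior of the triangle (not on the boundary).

Using the shoelace formula, 2A = |[6·(-3) − 5·6] + [5·2 − 3·(-3)] + [3·6 − 6·2]| = 23, so the area is 23/2.
The number of boundary lattice points is Σ gcd(|Δx|,|Δy|) = gcd(1,9) + gcd(2,5) + gcd(3,4) = 1+1+1 = 3.
By Pick's theorem A = I + B/2 − 1, so I = 23/2 − 3/2 + 1 = 11.

11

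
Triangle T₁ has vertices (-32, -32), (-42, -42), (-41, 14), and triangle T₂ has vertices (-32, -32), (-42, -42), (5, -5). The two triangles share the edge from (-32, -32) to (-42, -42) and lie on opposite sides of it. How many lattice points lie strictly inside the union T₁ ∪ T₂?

The union is the simple quadrilateral with vertices (-32, -32), (-41, 14), (-42, -42), (5, -5) in order.
By the shoelace formula, twice the signed area is |((-32)·14 − (-41)·(-32)) + ((-41)·(-42) − (-42)·14) + ((-42)·(-5) − 5·(-42)) + (5·(-32) − (-32)·(-5))| = 650, so the area is 325.
Along each edge there are gcd(|Δx|,|Δy|)+1 lattice points, so counting each shared vertex once the boundary has gcd(9,46) + gcd(1,56) + gcd(47,37) + gcd(37,27) = 1+1+1+1 = 4.
By Pick's theorem I = A − B/2 + 1 = 325 − 4/2 + 1 = 324.

324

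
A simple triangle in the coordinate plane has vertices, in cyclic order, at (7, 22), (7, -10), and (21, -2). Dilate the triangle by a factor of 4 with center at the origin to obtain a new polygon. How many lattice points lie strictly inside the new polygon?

3513

By the shoelace formula, twice the signed area is |(7·(-10) − 7·22) + (7·(-2) − 21·(-10)) + (21·22 − 7·(-2))| = 448, so the area is 224.
The number of boundary lattice points is Σ gcd(|Δx|,|Δy|) = gcd(0,32) + gcd(14,8) + gcd(14,24) = 32+2+2 = 36.
Scaling by 4 multiplies the area by 4² = 16 (so the new area is 3584) and multiplies the boundary lattice-point count by 4, giving 144.
By Pick's theorem, the interior count of the dilated polygon is 3584 − 144/2 + 1 = 3513.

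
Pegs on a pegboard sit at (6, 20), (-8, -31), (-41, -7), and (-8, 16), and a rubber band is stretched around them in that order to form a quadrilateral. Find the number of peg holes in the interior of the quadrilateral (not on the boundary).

The shoelace formula gives twice the area as |(6·(-31) − (-8)·20) + ((-8)·(-7) − (-41)·(-31)) + ((-41)·16 − (-8)·(-7)) + ((-8)·20 − 6·16)| = 2209, so the area is 2209/2.
Summing gcd(|Δx|,|Δy|) over the edges gives the boundary count: gcd(14,51) + gcd(33,24) + gcd(33,23) + gcd(14,4) = 1+3+1+2 = 7.
By Pick's theorem A = I + B/2 − 1, so I = 2209/2 − 7/2 + 1 = 1102.

1102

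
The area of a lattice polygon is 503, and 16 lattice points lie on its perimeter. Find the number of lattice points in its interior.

From Pick's theorem, I = A − B/2 + 1 = 503 − 16/2 + 1 = 496.

496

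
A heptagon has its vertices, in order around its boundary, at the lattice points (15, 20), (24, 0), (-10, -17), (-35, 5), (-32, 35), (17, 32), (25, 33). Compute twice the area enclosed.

Using the shoelace formula, 2A = |[15·0 − 24·20] + [24·(-17) − (-10)·0] + [(-10)·5 − (-35)·(-17)] + [(-35)·35 − (-32)·5] + [(-32)·32 − 17·35] + [17·33 − 25·32] + [25·20 − 15·33]| = 4451, so the area is 4451/2.

4451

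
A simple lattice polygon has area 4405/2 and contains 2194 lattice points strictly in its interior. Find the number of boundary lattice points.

Pick's theorem gives A = I + B/2 − 1, so B = 2(A − I + 1) = 2(4405/2 − 2194 + 1) = 19.

19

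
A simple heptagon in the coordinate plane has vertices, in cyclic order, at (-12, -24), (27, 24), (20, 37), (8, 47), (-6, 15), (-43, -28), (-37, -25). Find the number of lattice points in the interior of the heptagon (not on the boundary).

Using the shoelace formula, 2A = |[(-12)·24 − 27·(-24)] + [27·37 − 20·24] + [20·47 − 8·37] + [8·15 − (-6)·47] + [(-6)·(-28) − (-43)·15] + [(-43)·(-25) − (-37)·(-28)] + [(-37)·(-24) − (-12)·(-25)]| = 3365, so the area is 3365/2.
Summing gcd(|Δx|,|Δy|) over the edges gives the boundary count: gcd(39,48) + gcd(7,13) + gcd(12,10) + gcd(14,32) + gcd(37,43) + gcd(6,3) + gcd(25,1) = 3+1+2+2+1+3+1 = 13.
Pick's theorem gives I = A − B/2 + 1 = 3365/2 − 13/2 + 1 = 1677.

1677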